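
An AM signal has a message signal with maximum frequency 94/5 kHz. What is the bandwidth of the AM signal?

In AM (double-sideband), the bandwidth is twice the message frequency.
BW = 2 * f_m = 2 * 94/5 kHz = 188/5 kHz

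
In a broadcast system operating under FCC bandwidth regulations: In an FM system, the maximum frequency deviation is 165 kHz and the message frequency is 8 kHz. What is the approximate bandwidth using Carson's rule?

Carson's rule: BW = 2*(delta_f + f_m)
= 2*(165 + 8) kHz = 346 kHz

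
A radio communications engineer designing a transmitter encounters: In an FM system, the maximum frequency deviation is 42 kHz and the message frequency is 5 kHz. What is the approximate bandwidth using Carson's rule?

Carson's rule: BW = 2*(delta_f + f_m)
= 2*(42 + 5) kHz = 94 kHz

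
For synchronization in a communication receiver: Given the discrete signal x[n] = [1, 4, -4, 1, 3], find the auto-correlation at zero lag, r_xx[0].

The auto-correlation at zero lag r_xx[0] equals the signal energy.
r_xx[0] = sum of x[n]^2 = 1^2 + 4^2 + (-4)^2 + 1^2 + 3^2
= 1 + 16 + 16 + 1 + 9 = 43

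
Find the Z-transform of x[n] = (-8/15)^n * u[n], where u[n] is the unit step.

The Z-transform of a^n * u[n] is z/(z-a) for |z| > |a|.
Here a = -8/15, so X(z) = z/(z - (-8/15)) = 15z/(15z + 8)
ROC: |z| > 8/15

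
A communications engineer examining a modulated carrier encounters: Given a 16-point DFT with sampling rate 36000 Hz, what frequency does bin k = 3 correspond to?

The frequency of DFT bin k is: f_k = k * f_s / N
f_3 = 3 * 36000 / 16 = 6750 Hz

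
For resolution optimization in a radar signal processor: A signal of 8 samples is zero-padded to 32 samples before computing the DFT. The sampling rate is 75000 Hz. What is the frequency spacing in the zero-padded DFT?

Original DFT: N = 8, resolution = f_s/N = 75000/8 = 9375 Hz
Zero-padded DFT: N = 32, resolution = f_s/N = 75000/32 = 9375/4 Hz
Zero-padding interpolates the spectrum (finer frequency grid)
but does NOT improve the true spectral resolution (ability to resolve close frequencies).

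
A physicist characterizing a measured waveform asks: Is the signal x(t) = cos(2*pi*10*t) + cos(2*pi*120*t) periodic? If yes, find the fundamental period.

f1 = 10 Hz, f2 = 120 Hz
Period T1 = 1/10, T2 = 1/120
Ratio T1/T2 = 120/10, which is rational.
The signal is periodic with fundamental period T = 1/GCD(10,120) = 1/10 s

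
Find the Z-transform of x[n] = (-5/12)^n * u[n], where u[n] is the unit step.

The Z-transform of a^n * u[n] is z/(z-a) for |z| > |a|.
Here a = -5/12, so X(z) = z/(z - (-5/12)) = 12z/(12z + 5)
ROC: |z| > 5/12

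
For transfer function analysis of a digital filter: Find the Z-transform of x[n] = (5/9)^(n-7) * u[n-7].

Time-shifting property: if X(z) = Z{x[n]}, then Z{x[n-d]} = z^(-d) * X(z)
X(z) = z/(z - 5/9) for x[n] = (5/9)^n * u[n]
Z{x[n-7]} = z^(-7) * z/(z - 5/9) = z^(-6)/(z - 5/9)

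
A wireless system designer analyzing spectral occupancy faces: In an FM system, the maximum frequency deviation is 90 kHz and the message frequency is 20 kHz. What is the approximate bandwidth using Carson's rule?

Carson's rule: BW = 2*(delta_f + f_m)
= 2*(90 + 20) kHz = 220 kHz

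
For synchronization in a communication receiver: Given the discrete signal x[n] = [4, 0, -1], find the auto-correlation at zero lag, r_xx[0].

The auto-correlation at zero lag r_xx[0] equals the signal energy.
r_xx[0] = sum of x[n]^2 = 4^2 + 0^2 + (-1)^2
= 16 + 0 + 1 = 17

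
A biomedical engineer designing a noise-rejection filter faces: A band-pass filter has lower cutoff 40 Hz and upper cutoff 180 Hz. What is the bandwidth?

Bandwidth = f_high - f_low
= 180 Hz - 40 Hz = 140 Hz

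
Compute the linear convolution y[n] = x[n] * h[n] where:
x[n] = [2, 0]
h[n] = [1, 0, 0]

y[n] = sum_k x[k]*h[n-k]. Output length = len(x) + len(h) - 1 = 2 + 3 - 1 = 4.
y[0] = 2*1 = 2
y[1] = 0*1 + 2*0 = 0
y[2] = 0*0 + 2*0 = 0
y[3] = 0*0 = 0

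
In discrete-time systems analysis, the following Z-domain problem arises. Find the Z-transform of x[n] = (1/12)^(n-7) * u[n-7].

Time-shifting property: if X(z) = Z{x[n]}, then Z{x[n-d]} = z^(-d) * X(z)
X(z) = z/(z - 1/12) for x[n] = (1/12)^n * u[n]
Z{x[n-7]} = z^(-7) * z/(z - 1/12) = z^(-6)/(z - 1/12)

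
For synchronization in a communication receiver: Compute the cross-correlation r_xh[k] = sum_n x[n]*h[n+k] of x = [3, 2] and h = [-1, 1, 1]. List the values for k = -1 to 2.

Both sequences indexed from 0 and zero outside their support.
Lags with overlap: k = -1 to 2.
  r_xh[-1] = x[1]*h[0] = -2
  r_xh[0] = x[0]*h[0] + x[1]*h[1] = -1
  r_xh[1] = x[0]*h[1] + x[1]*h[2] = 5
  r_xh[2] = x[0]*h[2] = 3
r_xh = [-2, -1, 5, 3] (for k = -1, ..., 2)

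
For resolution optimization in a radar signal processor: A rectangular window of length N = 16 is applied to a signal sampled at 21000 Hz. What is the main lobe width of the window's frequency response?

For a rectangular window of length N,
the main lobe width in frequency is 2*f_s/N.
= 2*21000/16 = 2625 Hz
This determines the minimum frequency separation for resolving two sinusoids.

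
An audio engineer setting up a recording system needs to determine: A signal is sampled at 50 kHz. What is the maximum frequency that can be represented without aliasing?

The maximum frequency that can be represented without aliasing
is the Nyquist frequency: f_max = f_s / 2 = 50 kHz / 2 = 25 kHz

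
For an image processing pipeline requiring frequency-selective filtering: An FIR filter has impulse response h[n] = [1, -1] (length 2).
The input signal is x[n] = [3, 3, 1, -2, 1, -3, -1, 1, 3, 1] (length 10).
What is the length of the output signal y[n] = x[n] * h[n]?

For linear convolution, the output length is:
len(y) = len(x) + len(h) - 1 = 10 + 2 - 1 = 11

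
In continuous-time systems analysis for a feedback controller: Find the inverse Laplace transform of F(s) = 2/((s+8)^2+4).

Standard pair: w/((s+a)^2+w^2) <-> e^(-at)*sin(wt)*u(t)
With a=8, w=2: f(t) = e^(-8t)*sin(2t)*u(t)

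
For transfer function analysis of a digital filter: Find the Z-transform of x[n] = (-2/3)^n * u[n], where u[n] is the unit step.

The Z-transform of a^n * u[n] is z/(z-a) for |z| > |a|.
Here a = -2/3, so X(z) = z/(z - (-2/3)) = 3z/(3z + 2)
ROC: |z| > 2/3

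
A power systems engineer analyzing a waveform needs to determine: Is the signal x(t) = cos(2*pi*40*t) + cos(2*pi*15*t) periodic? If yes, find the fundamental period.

f1 = 40 Hz, f2 = 15 Hz
Period T1 = 1/40, T2 = 1/15
Ratio T1/T2 = 15/40, which is rational.
The signal is periodic with fundamental period T = 1/GCD(40,15) = 1/5 s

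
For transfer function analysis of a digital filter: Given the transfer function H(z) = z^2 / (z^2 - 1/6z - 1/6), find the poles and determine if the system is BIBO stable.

Poles are roots of the denominator: z^2 - 1/6z - 1/6 = 0.
Quadratic formula: z = [-(-1/6) +/- sqrt((-1/6)^2 - 4*(-1/6))] / 2
Discriminant = 1/36 + 2/3 = 25/36; sqrt = 5/6.
z = (1/6 +/- 5/6) / 2 => z = 1/2 or z = -1/3.
|p1| = 1/3, |p2| = 1/2.
For BIBO stability, all poles must lie inside the unit circle (|p| < 1).
System is STABLE since both |p| < 1.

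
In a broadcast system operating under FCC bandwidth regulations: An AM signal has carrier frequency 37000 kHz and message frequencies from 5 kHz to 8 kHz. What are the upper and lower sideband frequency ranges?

Upper sideband (USB) = fc + [fm_low, fm_high] = 37000 + [5, 8] = [37005, 37008] kHz
Lower sideband (LSB) = fc - [fm_high, fm_low] = 37000 - [8, 5] = [36992, 36995] kHz
Total occupied spectrum: 36992 kHz to 37008 kHz (plus carrier at 37000 kHz)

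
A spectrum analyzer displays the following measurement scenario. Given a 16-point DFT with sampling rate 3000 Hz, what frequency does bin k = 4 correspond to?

The frequency of DFT bin k is: f_k = k * f_s / N
f_4 = 4 * 3000 / 16 = 750 Hz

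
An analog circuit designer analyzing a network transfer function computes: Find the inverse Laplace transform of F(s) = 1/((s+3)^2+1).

Standard pair: w/((s+a)^2+w^2) <-> e^(-at)*sin(wt)*u(t)
With a=3, w=1: f(t) = e^(-3t)*sin(t)*u(t)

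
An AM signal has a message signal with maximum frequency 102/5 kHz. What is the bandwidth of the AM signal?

In AM (double-sideband), the bandwidth is twice the message frequency.
BW = 2 * f_m = 2 * 102/5 kHz = 204/5 kHz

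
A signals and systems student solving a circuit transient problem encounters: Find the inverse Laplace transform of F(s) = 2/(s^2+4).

Standard pair: w/(s^2+w^2) <-> sin(wt)*u(t)
Recognize w^2 = 4, so w = 2; numerator 2 = 1*2.
f(t) = sin(2t)*u(t)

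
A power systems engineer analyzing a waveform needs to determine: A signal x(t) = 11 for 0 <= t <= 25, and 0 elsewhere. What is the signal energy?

Energy = integral of |x(t)|^2 dt over the signal duration
= 11^2 * 25 = 121 * 25 = 3025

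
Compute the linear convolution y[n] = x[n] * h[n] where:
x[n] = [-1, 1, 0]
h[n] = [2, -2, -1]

y[n] = sum_k x[k]*h[n-k]. Output length = len(x) + len(h) - 1 = 3 + 3 - 1 = 5.
y[0] = -1*2 = -2
y[1] = 1*2 + -1*-2 = 4
y[2] = 0*2 + 1*-2 + -1*-1 = -1
y[3] = 0*-2 + 1*-1 = -1
y[4] = 0*-1 = 0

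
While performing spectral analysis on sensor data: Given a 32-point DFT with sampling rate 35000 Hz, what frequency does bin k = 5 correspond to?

The frequency of DFT bin k is: f_k = k * f_s / N
f_5 = 5 * 35000 / 32 = 21875/4 Hz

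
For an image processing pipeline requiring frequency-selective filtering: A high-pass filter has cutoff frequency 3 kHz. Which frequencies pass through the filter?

A high-pass filter passes all frequencies above the cutoff frequency 3 kHz and attenuates lower frequencies.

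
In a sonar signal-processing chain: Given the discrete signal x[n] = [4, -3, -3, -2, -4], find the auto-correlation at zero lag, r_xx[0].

The auto-correlation at zero lag r_xx[0] equals the signal energy.
r_xx[0] = sum of x[n]^2 = 4^2 + (-3)^2 + (-3)^2 + (-2)^2 + (-4)^2
= 16 + 9 + 9 + 4 + 16 = 54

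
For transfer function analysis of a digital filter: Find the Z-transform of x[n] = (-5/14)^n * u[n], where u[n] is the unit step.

The Z-transform of a^n * u[n] is z/(z-a) for |z| > |a|.
Here a = -5/14, so X(z) = z/(z - (-5/14)) = 14z/(14z + 5)
ROC: |z| > 5/14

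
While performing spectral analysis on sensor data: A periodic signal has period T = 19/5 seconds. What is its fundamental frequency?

The fundamental frequency is the reciprocal of the period.
f = 1/T = 1/(19/5) = 5/19 Hz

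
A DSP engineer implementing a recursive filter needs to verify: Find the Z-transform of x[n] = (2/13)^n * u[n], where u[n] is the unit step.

The Z-transform of a^n * u[n] is z/(z-a) for |z| > |a|.
Here a = 2/13, so X(z) = z/(z - (2/13)) = 13z/(13z - 2)
ROC: |z| > 2/13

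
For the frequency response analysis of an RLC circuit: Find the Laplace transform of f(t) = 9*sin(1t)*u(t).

Standard pair: sin(wt)*u(t) <-> w/(s^2+w^2)
With w = 1: L{9*sin(1t)*u(t)} = 9/(s^2+1)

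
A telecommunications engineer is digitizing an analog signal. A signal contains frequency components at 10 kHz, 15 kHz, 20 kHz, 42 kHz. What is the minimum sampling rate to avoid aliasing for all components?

The highest frequency component is f_max = 42 kHz.
Nyquist rate = 2 * f_max = 2 * 42 kHz = 84 kHz.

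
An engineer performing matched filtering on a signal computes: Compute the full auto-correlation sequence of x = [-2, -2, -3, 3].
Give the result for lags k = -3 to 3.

r_xx[k] = sum_m x[m]*x[m+k], indexed from 0, for k = -3 to 3:
  r_xx[-3] = x[3]*x[0] = -6
  r_xx[-2] = x[2]*x[0] + x[3]*x[1] = 0
  r_xx[-1] = x[1]*x[0] + x[2]*x[1] + x[3]*x[2] = 1
  r_xx[0] = x[0]*x[0] + x[1]*x[1] + x[2]*x[2] + x[3]*x[3] = 26
  r_xx[1] = x[0]*x[1] + x[1]*x[2] + x[2]*x[3] = 1
  r_xx[2] = x[0]*x[2] + x[1]*x[3] = 0
  r_xx[3] = x[0]*x[3] = -6
r_xx = [-6, 0, 1, 26, 1, 0, -6]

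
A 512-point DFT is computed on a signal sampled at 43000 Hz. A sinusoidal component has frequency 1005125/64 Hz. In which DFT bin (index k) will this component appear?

DFT frequency resolution = f_s/N = 43000/512 = 5375/64 Hz
Bin index k = f_signal / resolution = 1005125/64 / 5375/64 = 187
The signal frequency 1005125/64 Hz falls in DFT bin k = 187.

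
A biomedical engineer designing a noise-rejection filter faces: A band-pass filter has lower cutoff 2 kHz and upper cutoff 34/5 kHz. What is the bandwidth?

Bandwidth = f_high - f_low
= 34/5 kHz - 2 kHz = 24/5 kHz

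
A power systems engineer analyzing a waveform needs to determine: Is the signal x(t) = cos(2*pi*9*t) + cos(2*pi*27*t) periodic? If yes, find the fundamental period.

f1 = 9 Hz, f2 = 27 Hz
Period T1 = 1/9, T2 = 1/27
Ratio T1/T2 = 27/9, which is rational.
The signal is periodic with fundamental period T = 1/GCD(9,27) = 1/9 s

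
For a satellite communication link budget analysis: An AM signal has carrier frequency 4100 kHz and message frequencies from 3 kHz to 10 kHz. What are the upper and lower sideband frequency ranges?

Upper sideband (USB) = fc + [fm_low, fm_high] = 4100 + [3, 10] = [4103, 4110] kHz
Lower sideband (LSB) = fc - [fm_high, fm_low] = 4100 - [10, 3] = [4090, 4097] kHz
Total occupied spectrum: 4090 kHz to 4110 kHz (plus carrier at 4100 kHz)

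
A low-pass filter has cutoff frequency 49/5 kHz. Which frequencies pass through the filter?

A low-pass filter passes all frequencies below the cutoff frequency 49/5 kHz and attenuates higher frequencies.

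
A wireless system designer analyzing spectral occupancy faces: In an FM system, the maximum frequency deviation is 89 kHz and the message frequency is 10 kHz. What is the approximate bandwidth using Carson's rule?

Carson's rule: BW = 2*(delta_f + f_m)
= 2*(89 + 10) kHz = 198 kHz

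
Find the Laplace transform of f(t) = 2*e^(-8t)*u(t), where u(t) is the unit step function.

Standard Laplace transform pair:
e^(-at)*u(t) <-> 1/(s+a)
With a = 8: L{2*e^(-8t)*u(t)} = 2/(s+8), ROC: Re(s) > -8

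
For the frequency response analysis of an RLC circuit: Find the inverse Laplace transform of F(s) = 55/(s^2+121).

Standard pair: w/(s^2+w^2) <-> sin(wt)*u(t)
Recognize w^2 = 121, so w = 11; numerator 55 = 5*11.
f(t) = 5*sin(11t)*u(t)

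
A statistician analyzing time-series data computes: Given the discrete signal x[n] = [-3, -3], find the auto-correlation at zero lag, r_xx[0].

The auto-correlation at zero lag r_xx[0] equals the signal energy.
r_xx[0] = sum of x[n]^2 = (-3)^2 + (-3)^2
= 9 + 9 = 18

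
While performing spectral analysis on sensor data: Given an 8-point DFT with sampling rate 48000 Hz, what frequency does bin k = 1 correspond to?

The frequency of DFT bin k is: f_k = k * f_s / N
f_1 = 1 * 48000 / 8 = 6000 Hz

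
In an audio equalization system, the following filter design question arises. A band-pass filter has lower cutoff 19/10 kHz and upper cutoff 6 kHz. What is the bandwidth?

Bandwidth = f_high - f_low
= 6 kHz - 19/10 kHz = 41/10 kHz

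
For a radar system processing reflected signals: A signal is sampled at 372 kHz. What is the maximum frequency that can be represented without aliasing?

The maximum frequency that can be represented without aliasing
is the Nyquist frequency: f_max = f_s / 2 = 372 kHz / 2 = 186 kHz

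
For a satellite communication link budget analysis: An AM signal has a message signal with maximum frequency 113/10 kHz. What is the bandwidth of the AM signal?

In AM (double-sideband), the bandwidth is twice the message frequency.
BW = 2 * f_m = 2 * 113/10 kHz = 113/5 kHz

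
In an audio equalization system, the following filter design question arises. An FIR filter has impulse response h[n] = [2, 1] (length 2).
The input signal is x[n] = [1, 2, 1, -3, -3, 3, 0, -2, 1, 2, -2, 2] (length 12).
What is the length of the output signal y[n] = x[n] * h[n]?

For linear convolution, the output length is:
len(y) = len(x) + len(h) - 1 = 12 + 2 - 1 = 13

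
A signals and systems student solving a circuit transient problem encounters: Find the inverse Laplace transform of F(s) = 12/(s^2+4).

Standard pair: w/(s^2+w^2) <-> sin(wt)*u(t)
Recognize w^2 = 4, so w = 2; numerator 12 = 6*2.
f(t) = 6*sin(2t)*u(t)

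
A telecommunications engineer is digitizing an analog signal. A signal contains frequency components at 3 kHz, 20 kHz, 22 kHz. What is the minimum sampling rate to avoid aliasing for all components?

The highest frequency component is f_max = 22 kHz.
Nyquist rate = 2 * f_max = 2 * 22 kHz = 44 kHz.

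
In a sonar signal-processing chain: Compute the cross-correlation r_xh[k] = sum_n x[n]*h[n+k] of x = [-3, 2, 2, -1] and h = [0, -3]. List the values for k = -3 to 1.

Both sequences indexed from 0 and zero outside their support.
Lags with overlap: k = -3 to 1.
  r_xh[-3] = x[3]*h[0] = 0
  r_xh[-2] = x[2]*h[0] + x[3]*h[1] = 3
  r_xh[-1] = x[1]*h[0] + x[2]*h[1] = -6
  r_xh[0] = x[0]*h[0] + x[1]*h[1] = -6
  r_xh[1] = x[0]*h[1] = 9
r_xh = [0, 3, -6, -6, 9] (for k = -3, ..., 1)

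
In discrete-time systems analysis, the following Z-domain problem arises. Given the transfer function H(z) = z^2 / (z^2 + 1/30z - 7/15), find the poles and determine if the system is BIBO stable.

Poles are roots of the denominator: z^2 + 1/30z - 7/15 = 0.
Quadratic formula: z = [-(1/30) +/- sqrt((1/30)^2 - 4*(-7/15))] / 2
Discriminant = 1/900 + 28/15 = 1681/900; sqrt = 41/30.
z = (-1/30 +/- 41/30) / 2 => z = 2/3 or z = -7/10.
|p1| = 7/10, |p2| = 2/3.
For BIBO stability, all poles must lie inside the unit circle (|p| < 1).
System is STABLE since both |p| < 1.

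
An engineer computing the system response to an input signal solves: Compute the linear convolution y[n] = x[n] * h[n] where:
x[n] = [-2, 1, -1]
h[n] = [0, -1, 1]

y[n] = sum_k x[k]*h[n-k]. Output length = len(x) + len(h) - 1 = 3 + 3 - 1 = 5.
y[0] = -2*0 = 0
y[1] = 1*0 + -2*-1 = 2
y[2] = -1*0 + 1*-1 + -2*1 = -3
y[3] = -1*-1 + 1*1 = 2
y[4] = -1*1 = -1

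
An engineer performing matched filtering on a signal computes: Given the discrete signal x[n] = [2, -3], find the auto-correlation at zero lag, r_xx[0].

The auto-correlation at zero lag r_xx[0] equals the signal energy.
r_xx[0] = sum of x[n]^2 = 2^2 + (-3)^2
= 4 + 9 = 13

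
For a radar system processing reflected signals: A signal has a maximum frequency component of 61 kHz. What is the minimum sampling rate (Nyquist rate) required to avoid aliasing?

By the Nyquist-Shannon sampling theorem,
the minimum sampling rate (Nyquist rate) must be at least 2 * f_max.
Nyquist rate = 2 * 61 kHz = 122 kHz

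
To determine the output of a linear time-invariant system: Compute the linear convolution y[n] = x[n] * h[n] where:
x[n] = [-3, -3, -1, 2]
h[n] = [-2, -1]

y[n] = sum_k x[k]*h[n-k]. Output length = len(x) + len(h) - 1 = 4 + 2 - 1 = 5.
y[0] = -3*-2 = 6
y[1] = -3*-2 + -3*-1 = 9
y[2] = -1*-2 + -3*-1 = 5
y[3] = 2*-2 + -1*-1 = -3
y[4] = 2*-1 = -2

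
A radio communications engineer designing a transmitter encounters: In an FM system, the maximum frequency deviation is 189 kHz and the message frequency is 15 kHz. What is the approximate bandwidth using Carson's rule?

Carson's rule: BW = 2*(delta_f + f_m)
= 2*(189 + 15) kHz = 408 kHz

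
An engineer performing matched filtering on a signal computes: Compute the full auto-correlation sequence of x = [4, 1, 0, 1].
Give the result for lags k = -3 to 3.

r_xx[k] = sum_m x[m]*x[m+k], indexed from 0, for k = -3 to 3:
  r_xx[-3] = x[3]*x[0] = 4
  r_xx[-2] = x[2]*x[0] + x[3]*x[1] = 1
  r_xx[-1] = x[1]*x[0] + x[2]*x[1] + x[3]*x[2] = 4
  r_xx[0] = x[0]*x[0] + x[1]*x[1] + x[2]*x[2] + x[3]*x[3] = 18
  r_xx[1] = x[0]*x[1] + x[1]*x[2] + x[2]*x[3] = 4
  r_xx[2] = x[0]*x[2] + x[1]*x[3] = 1
  r_xx[3] = x[0]*x[3] = 4
r_xx = [4, 1, 4, 18, 4, 1, 4]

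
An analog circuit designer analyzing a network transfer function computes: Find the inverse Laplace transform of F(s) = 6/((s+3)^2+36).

Standard pair: w/((s+a)^2+w^2) <-> e^(-at)*sin(wt)*u(t)
With a=3, w=6: f(t) = e^(-3t)*sin(6t)*u(t)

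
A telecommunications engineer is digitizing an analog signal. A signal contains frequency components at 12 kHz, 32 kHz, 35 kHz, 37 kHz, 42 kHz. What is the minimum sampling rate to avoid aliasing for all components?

The highest frequency component is f_max = 42 kHz.
Nyquist rate = 2 * f_max = 2 * 42 kHz = 84 kHz.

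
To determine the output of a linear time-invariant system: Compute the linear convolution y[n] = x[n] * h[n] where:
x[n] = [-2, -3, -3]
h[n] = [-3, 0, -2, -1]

y[n] = sum_k x[k]*h[n-k]. Output length = len(x) + len(h) - 1 = 3 + 4 - 1 = 6.
y[0] = -2*-3 = 6
y[1] = -3*-3 + -2*0 = 9
y[2] = -3*-3 + -3*0 + -2*-2 = 13
y[3] = -3*0 + -3*-2 + -2*-1 = 8
y[4] = -3*-2 + -3*-1 = 9
y[5] = -3*-1 = 3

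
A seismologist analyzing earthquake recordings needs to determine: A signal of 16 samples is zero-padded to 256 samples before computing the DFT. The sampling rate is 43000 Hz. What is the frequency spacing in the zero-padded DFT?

Original DFT: N = 16, resolution = f_s/N = 43000/16 = 5375/2 Hz
Zero-padded DFT: N = 256, resolution = f_s/N = 43000/256 = 5375/32 Hz
Zero-padding interpolates the spectrum (finer frequency grid)
but does NOT improve the true spectral resolution (ability to resolve close frequencies).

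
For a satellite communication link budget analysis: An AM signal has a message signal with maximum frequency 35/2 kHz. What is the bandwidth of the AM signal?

In AM (double-sideband), the bandwidth is twice the message frequency.
BW = 2 * f_m = 2 * 35/2 kHz = 35 kHz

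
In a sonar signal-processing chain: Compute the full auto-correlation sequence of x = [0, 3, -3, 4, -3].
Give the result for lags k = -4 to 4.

r_xx[k] = sum_m x[m]*x[m+k], indexed from 0, for k = -4 to 4:
  r_xx[-4] = x[4]*x[0] = 0
  r_xx[-3] = x[3]*x[0] + x[4]*x[1] = -9
  r_xx[-2] = x[2]*x[0] + x[3]*x[1] + x[4]*x[2] = 21
  r_xx[-1] = x[1]*x[0] + x[2]*x[1] + x[3]*x[2] + x[4]*x[3] = -33
  r_xx[0] = x[0]*x[0] + x[1]*x[1] + x[2]*x[2] + x[3]*x[3] + x[4]*x[4] = 43
  r_xx[1] = x[0]*x[1] + x[1]*x[2] + x[2]*x[3] + x[3]*x[4] = -33
  r_xx[2] = x[0]*x[2] + x[1]*x[3] + x[2]*x[4] = 21
  r_xx[3] = x[0]*x[3] + x[1]*x[4] = -9
  r_xx[4] = x[0]*x[4] = 0
r_xx = [0, -9, 21, -33, 43, -33, 21, -9, 0]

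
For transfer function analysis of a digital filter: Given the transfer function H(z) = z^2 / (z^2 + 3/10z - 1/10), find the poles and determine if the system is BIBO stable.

Poles are roots of the denominator: z^2 + 3/10z - 1/10 = 0.
Quadratic formula: z = [-(3/10) +/- sqrt((3/10)^2 - 4*(-1/10))] / 2
Discriminant = 9/100 + 2/5 = 49/100; sqrt = 7/10.
z = (-3/10 +/- 7/10) / 2 => z = 1/5 or z = -1/2.
|p1| = 1/2, |p2| = 1/5.
For BIBO stability, all poles must lie inside the unit circle (|p| < 1).
System is STABLE since both |p| < 1.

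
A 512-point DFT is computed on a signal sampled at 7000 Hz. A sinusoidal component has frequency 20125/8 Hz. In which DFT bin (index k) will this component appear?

DFT frequency resolution = f_s/N = 7000/512 = 875/64 Hz
Bin index k = f_signal / resolution = 20125/8 / 875/64 = 184
The signal frequency 20125/8 Hz falls in DFT bin k = 184.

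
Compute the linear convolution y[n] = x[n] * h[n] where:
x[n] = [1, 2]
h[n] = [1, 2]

y[n] = sum_k x[k]*h[n-k]. Output length = len(x) + len(h) - 1 = 2 + 2 - 1 = 3.
y[0] = 1*1 = 1
y[1] = 2*1 + 1*2 = 4
y[2] = 2*2 = 4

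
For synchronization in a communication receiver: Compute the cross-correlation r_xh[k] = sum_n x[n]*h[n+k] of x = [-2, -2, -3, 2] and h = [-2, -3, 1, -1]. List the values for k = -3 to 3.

Both sequences indexed from 0 and zero outside their support.
Lags with overlap: k = -3 to 3.
  r_xh[-3] = x[3]*h[0] = -4
  r_xh[-2] = x[2]*h[0] + x[3]*h[1] = 0
  r_xh[-1] = x[1]*h[0] + x[2]*h[1] + x[3]*h[2] = 15
  r_xh[0] = x[0]*h[0] + x[1]*h[1] + x[2]*h[2] + x[3]*h[3] = 5
  r_xh[1] = x[0]*h[1] + x[1]*h[2] + x[2]*h[3] = 7
  r_xh[2] = x[0]*h[2] + x[1]*h[3] = 0
  r_xh[3] = x[0]*h[3] = 2
r_xh = [-4, 0, 15, 5, 7, 0, 2] (for k = -3, ..., 3)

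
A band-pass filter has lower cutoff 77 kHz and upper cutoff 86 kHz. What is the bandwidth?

Bandwidth = f_high - f_low
= 86 kHz - 77 kHz = 9 kHz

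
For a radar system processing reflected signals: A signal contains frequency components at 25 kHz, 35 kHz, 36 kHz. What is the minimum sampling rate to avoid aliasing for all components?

The highest frequency component is f_max = 36 kHz.
Nyquist rate = 2 * f_max = 2 * 36 kHz = 72 kHz.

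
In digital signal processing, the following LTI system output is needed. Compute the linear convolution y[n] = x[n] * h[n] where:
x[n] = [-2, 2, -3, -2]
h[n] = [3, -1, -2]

y[n] = sum_k x[k]*h[n-k]. Output length = len(x) + len(h) - 1 = 4 + 3 - 1 = 6.
y[0] = -2*3 = -6
y[1] = 2*3 + -2*-1 = 8
y[2] = -3*3 + 2*-1 + -2*-2 = -7
y[3] = -2*3 + -3*-1 + 2*-2 = -7
y[4] = -2*-1 + -3*-2 = 8
y[5] = -2*-2 = 4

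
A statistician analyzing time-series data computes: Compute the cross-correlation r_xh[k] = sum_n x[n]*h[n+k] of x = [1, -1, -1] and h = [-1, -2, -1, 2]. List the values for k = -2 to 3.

Both sequences indexed from 0 and zero outside their support.
Lags with overlap: k = -2 to 3.
  r_xh[-2] = x[2]*h[0] = 1
  r_xh[-1] = x[1]*h[0] + x[2]*h[1] = 3
  r_xh[0] = x[0]*h[0] + x[1]*h[1] + x[2]*h[2] = 2
  r_xh[1] = x[0]*h[1] + x[1]*h[2] + x[2]*h[3] = -3
  r_xh[2] = x[0]*h[2] + x[1]*h[3] = -3
  r_xh[3] = x[0]*h[3] = 2
r_xh = [1, 3, 2, -3, -3, 2] (for k = -2, ..., 3)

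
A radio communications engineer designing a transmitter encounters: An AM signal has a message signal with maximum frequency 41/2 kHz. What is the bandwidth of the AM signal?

In AM (double-sideband), the bandwidth is twice the message frequency.
BW = 2 * f_m = 2 * 41/2 kHz = 41 kHz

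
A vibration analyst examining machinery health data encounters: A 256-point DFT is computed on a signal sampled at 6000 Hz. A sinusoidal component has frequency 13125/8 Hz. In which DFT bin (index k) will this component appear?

DFT frequency resolution = f_s/N = 6000/256 = 375/16 Hz
Bin index k = f_signal / resolution = 13125/8 / 375/16 = 70
The signal frequency 13125/8 Hz falls in DFT bin k = 70.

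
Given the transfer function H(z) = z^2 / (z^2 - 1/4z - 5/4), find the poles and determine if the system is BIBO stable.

Poles are roots of the denominator: z^2 - 1/4z - 5/4 = 0.
Quadratic formula: z = [-(-1/4) +/- sqrt((-1/4)^2 - 4*(-5/4))] / 2
Discriminant = 1/16 + 5 = 81/16; sqrt = 9/4.
z = (1/4 +/- 9/4) / 2 => z = 5/4 or z = -1.
|p1| = 5/4, |p2| = 1.
For BIBO stability, all poles must lie inside the unit circle (|p| < 1).
System is UNSTABLE since at least one |p| >= 1.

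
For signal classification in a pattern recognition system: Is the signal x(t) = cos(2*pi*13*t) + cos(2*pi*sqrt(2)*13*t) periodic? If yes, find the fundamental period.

f1 = 13 Hz, f2 = 13*sqrt(2) Hz
Ratio f2/f1 = sqrt(2), which is irrational.
Since the frequency ratio is irrational, no common period exists.
The signal is not periodic.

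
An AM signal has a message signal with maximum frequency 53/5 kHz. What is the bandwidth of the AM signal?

In AM (double-sideband), the bandwidth is twice the message frequency.
BW = 2 * f_m = 2 * 53/5 kHz = 106/5 kHz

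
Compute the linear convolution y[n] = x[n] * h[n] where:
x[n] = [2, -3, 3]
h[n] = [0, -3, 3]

y[n] = sum_k x[k]*h[n-k]. Output length = len(x) + len(h) - 1 = 3 + 3 - 1 = 5.
y[0] = 2*0 = 0
y[1] = -3*0 + 2*-3 = -6
y[2] = 3*0 + -3*-3 + 2*3 = 15
y[3] = 3*-3 + -3*3 = -18
y[4] = 3*3 = 9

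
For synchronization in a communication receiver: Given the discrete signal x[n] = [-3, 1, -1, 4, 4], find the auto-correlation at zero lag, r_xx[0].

The auto-correlation at zero lag r_xx[0] equals the signal energy.
r_xx[0] = sum of x[n]^2 = (-3)^2 + 1^2 + (-1)^2 + 4^2 + 4^2
= 9 + 1 + 1 + 16 + 16 = 43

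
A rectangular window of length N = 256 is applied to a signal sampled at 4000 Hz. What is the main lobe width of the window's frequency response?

For a rectangular window of length N,
the main lobe width in frequency is 2*f_s/N.
= 2*4000/256 = 125/4 Hz
This determines the minimum frequency separation for resolving two sinusoids.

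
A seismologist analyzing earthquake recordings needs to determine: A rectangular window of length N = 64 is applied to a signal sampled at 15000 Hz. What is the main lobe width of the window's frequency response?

For a rectangular window of length N,
the main lobe width in frequency is 2*f_s/N.
= 2*15000/64 = 1875/4 Hz
This determines the minimum frequency separation for resolving two sinusoids.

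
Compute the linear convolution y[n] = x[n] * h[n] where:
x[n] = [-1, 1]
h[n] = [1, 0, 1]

y[n] = sum_k x[k]*h[n-k]. Output length = len(x) + len(h) - 1 = 2 + 3 - 1 = 4.
y[0] = -1*1 = -1
y[1] = 1*1 + -1*0 = 1
y[2] = 1*0 + -1*1 = -1
y[3] = 1*1 = 1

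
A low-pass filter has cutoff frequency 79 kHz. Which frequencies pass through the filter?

A low-pass filter passes all frequencies below the cutoff frequency 79 kHz and attenuates higher frequencies.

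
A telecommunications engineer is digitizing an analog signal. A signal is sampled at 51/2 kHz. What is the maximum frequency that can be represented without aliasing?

The maximum frequency that can be represented without aliasing
is the Nyquist frequency: f_max = f_s / 2 = 51/2 kHz / 2 = 51/4 kHz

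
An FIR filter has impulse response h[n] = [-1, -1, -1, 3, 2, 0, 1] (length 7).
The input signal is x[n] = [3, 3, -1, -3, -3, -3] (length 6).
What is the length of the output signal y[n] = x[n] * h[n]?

For linear convolution, the output length is:
len(y) = len(x) + len(h) - 1 = 6 + 7 - 1 = 12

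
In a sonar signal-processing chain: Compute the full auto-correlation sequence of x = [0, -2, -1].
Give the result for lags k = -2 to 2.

r_xx[k] = sum_m x[m]*x[m+k], indexed from 0, for k = -2 to 2:
  r_xx[-2] = x[2]*x[0] = 0
  r_xx[-1] = x[1]*x[0] + x[2]*x[1] = 2
  r_xx[0] = x[0]*x[0] + x[1]*x[1] + x[2]*x[2] = 5
  r_xx[1] = x[0]*x[1] + x[1]*x[2] = 2
  r_xx[2] = x[0]*x[2] = 0
r_xx = [0, 2, 5, 2, 0]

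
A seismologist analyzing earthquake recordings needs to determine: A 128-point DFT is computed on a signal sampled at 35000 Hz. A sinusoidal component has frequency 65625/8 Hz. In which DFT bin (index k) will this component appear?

DFT frequency resolution = f_s/N = 35000/128 = 4375/16 Hz
Bin index k = f_signal / resolution = 65625/8 / 4375/16 = 30
The signal frequency 65625/8 Hz falls in DFT bin k = 30.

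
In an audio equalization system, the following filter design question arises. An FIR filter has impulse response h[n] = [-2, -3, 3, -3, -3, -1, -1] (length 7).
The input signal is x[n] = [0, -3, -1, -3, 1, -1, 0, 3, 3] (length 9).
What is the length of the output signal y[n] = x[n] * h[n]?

For linear convolution, the output length is:
len(y) = len(x) + len(h) - 1 = 9 + 7 - 1 = 15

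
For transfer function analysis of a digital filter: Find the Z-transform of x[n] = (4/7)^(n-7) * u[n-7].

Time-shifting property: if X(z) = Z{x[n]}, then Z{x[n-d]} = z^(-d) * X(z)
X(z) = z/(z - 4/7) for x[n] = (4/7)^n * u[n]
Z{x[n-7]} = z^(-7) * z/(z - 4/7) = z^(-6)/(z - 4/7)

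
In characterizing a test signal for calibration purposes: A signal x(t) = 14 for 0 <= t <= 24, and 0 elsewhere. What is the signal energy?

Energy = integral of |x(t)|^2 dt over the signal duration
= 14^2 * 24 = 196 * 24 = 4704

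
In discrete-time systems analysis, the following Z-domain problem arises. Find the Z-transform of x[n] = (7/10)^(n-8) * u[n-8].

Time-shifting property: if X(z) = Z{x[n]}, then Z{x[n-d]} = z^(-d) * X(z)
X(z) = z/(z - 7/10) for x[n] = (7/10)^n * u[n]
Z{x[n-8]} = z^(-8) * z/(z - 7/10) = z^(-7)/(z - 7/10)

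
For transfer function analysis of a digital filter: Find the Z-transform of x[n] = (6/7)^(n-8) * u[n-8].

Time-shifting property: if X(z) = Z{x[n]}, then Z{x[n-d]} = z^(-d) * X(z)
X(z) = z/(z - 6/7) for x[n] = (6/7)^n * u[n]
Z{x[n-8]} = z^(-8) * z/(z - 6/7) = z^(-7)/(z - 6/7)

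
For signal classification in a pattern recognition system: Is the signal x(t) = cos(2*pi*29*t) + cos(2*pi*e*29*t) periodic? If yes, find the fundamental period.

f1 = 29 Hz, f2 = 29*e Hz
Ratio f2/f1 = e, which is irrational.
Since the frequency ratio is irrational, no common period exists.
The signal is not periodic.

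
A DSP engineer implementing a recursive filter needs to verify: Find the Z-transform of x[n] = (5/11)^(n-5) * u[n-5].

Time-shifting property: if X(z) = Z{x[n]}, then Z{x[n-d]} = z^(-d) * X(z)
X(z) = z/(z - 5/11) for x[n] = (5/11)^n * u[n]
Z{x[n-5]} = z^(-5) * z/(z - 5/11) = z^(-4)/(z - 5/11)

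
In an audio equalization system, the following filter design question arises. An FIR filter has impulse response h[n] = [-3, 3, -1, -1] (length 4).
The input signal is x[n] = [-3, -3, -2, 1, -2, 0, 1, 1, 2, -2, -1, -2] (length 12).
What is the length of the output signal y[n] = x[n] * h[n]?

For linear convolution, the output length is:
len(y) = len(x) + len(h) - 1 = 12 + 4 - 1 = 15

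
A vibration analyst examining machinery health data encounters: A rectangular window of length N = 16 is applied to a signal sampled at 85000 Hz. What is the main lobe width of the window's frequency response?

For a rectangular window of length N,
the main lobe width in frequency is 2*f_s/N.
= 2*85000/16 = 10625 Hz
This determines the minimum frequency separation for resolving two sinusoids.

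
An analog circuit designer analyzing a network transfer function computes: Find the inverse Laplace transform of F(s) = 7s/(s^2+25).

Standard pair: s/(s^2+w^2) <-> cos(wt)*u(t)
With k=7, w=5: f(t) = 7*cos(5t)*u(t)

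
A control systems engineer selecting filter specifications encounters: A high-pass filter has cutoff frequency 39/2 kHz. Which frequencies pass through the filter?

A high-pass filter passes all frequencies above the cutoff frequency 39/2 kHz and attenuates lower frequencies.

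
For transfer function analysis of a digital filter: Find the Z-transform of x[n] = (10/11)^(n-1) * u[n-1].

Time-shifting property: if X(z) = Z{x[n]}, then Z{x[n-d]} = z^(-d) * X(z)
X(z) = z/(z - 10/11) for x[n] = (10/11)^n * u[n]
Z{x[n-1]} = z^(-1) * z/(z - 10/11) = 1/(z - 10/11)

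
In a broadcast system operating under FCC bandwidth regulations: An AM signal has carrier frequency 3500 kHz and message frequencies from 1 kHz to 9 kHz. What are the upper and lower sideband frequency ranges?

Upper sideband (USB) = fc + [fm_low, fm_high] = 3500 + [1, 9] = [3501, 3509] kHz
Lower sideband (LSB) = fc - [fm_high, fm_low] = 3500 - [9, 1] = [3491, 3499] kHz
Total occupied spectrum: 3491 kHz to 3509 kHz (plus carrier at 3500 kHz)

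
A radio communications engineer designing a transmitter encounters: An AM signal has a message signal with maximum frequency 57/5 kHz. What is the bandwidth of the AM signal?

In AM (double-sideband), the bandwidth is twice the message frequency.
BW = 2 * f_m = 2 * 57/5 kHz = 114/5 kHz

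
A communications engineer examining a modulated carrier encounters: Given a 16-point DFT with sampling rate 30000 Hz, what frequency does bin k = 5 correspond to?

The frequency of DFT bin k is: f_k = k * f_s / N
f_5 = 5 * 30000 / 16 = 9375 Hz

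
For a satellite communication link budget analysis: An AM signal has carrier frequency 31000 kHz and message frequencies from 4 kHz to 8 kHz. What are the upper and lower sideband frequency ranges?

Upper sideband (USB) = fc + [fm_low, fm_high] = 31000 + [4, 8] = [31004, 31008] kHz
Lower sideband (LSB) = fc - [fm_high, fm_low] = 31000 - [8, 4] = [30992, 30996] kHz
Total occupied spectrum: 30992 kHz to 31008 kHz (plus carrier at 31000 kHz)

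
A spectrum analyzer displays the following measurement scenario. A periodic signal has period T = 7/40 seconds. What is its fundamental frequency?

The fundamental frequency is the reciprocal of the period.
f = 1/T = 1/(7/40) = 40/7 Hz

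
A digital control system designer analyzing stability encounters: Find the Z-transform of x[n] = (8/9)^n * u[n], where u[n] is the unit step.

The Z-transform of a^n * u[n] is z/(z-a) for |z| > |a|.
Here a = 8/9, so X(z) = z/(z - (8/9)) = 9z/(9z - 8)
ROC: |z| > 8/9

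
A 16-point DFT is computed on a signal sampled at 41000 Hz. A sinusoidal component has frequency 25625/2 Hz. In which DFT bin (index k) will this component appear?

DFT frequency resolution = f_s/N = 41000/16 = 5125/2 Hz
Bin index k = f_signal / resolution = 25625/2 / 5125/2 = 5
The signal frequency 25625/2 Hz falls in DFT bin k = 5.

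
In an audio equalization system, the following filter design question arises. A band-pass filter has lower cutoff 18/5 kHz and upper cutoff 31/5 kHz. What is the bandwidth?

Bandwidth = f_high - f_low
= 31/5 kHz - 18/5 kHz = 13/5 kHz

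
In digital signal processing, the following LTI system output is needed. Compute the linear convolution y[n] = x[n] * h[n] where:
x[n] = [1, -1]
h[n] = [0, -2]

y[n] = sum_k x[k]*h[n-k]. Output length = len(x) + len(h) - 1 = 2 + 2 - 1 = 3.
y[0] = 1*0 = 0
y[1] = -1*0 + 1*-2 = -2
y[2] = -1*-2 = 2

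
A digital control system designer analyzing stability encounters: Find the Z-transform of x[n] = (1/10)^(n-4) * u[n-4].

Time-shifting property: if X(z) = Z{x[n]}, then Z{x[n-d]} = z^(-d) * X(z)
X(z) = z/(z - 1/10) for x[n] = (1/10)^n * u[n]
Z{x[n-4]} = z^(-4) * z/(z - 1/10) = z^(-3)/(z - 1/10)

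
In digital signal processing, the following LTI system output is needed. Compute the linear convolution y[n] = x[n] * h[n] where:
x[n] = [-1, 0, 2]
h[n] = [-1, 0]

y[n] = sum_k x[k]*h[n-k]. Output length = len(x) + len(h) - 1 = 3 + 2 - 1 = 4.
y[0] = -1*-1 = 1
y[1] = 0*-1 + -1*0 = 0
y[2] = 2*-1 + 0*0 = -2
y[3] = 2*0 = 0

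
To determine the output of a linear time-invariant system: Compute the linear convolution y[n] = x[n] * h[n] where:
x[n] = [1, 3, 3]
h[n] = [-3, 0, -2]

y[n] = sum_k x[k]*h[n-k]. Output length = len(x) + len(h) - 1 = 3 + 3 - 1 = 5.
y[0] = 1*-3 = -3
y[1] = 3*-3 + 1*0 = -9
y[2] = 3*-3 + 3*0 + 1*-2 = -11
y[3] = 3*0 + 3*-2 = -6
y[4] = 3*-2 = -6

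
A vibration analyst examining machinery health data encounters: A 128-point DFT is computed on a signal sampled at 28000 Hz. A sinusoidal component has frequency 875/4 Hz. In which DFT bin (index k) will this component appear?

DFT frequency resolution = f_s/N = 28000/128 = 875/4 Hz
Bin index k = f_signal / resolution = 875/4 / 875/4 = 1
The signal frequency 875/4 Hz falls in DFT bin k = 1.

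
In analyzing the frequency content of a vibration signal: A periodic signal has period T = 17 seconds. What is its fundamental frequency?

The fundamental frequency is the reciprocal of the period.
f = 1/T = 1/(17) = 1/17 Hz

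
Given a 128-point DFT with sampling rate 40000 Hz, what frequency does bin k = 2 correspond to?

The frequency of DFT bin k is: f_k = k * f_s / N
f_2 = 2 * 40000 / 128 = 625 Hz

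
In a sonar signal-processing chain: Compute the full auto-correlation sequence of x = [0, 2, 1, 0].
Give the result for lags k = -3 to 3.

r_xx[k] = sum_m x[m]*x[m+k], indexed from 0, for k = -3 to 3:
  r_xx[-3] = x[3]*x[0] = 0
  r_xx[-2] = x[2]*x[0] + x[3]*x[1] = 0
  r_xx[-1] = x[1]*x[0] + x[2]*x[1] + x[3]*x[2] = 2
  r_xx[0] = x[0]*x[0] + x[1]*x[1] + x[2]*x[2] + x[3]*x[3] = 5
  r_xx[1] = x[0]*x[1] + x[1]*x[2] + x[2]*x[3] = 2
  r_xx[2] = x[0]*x[2] + x[1]*x[3] = 0
  r_xx[3] = x[0]*x[3] = 0
r_xx = [0, 0, 2, 5, 2, 0, 0]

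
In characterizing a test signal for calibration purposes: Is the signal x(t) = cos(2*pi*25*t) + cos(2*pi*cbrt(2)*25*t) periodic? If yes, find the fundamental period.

f1 = 25 Hz, f2 = 25*cbrt(2) Hz
Ratio f2/f1 = cbrt(2), which is irrational.
Since the frequency ratio is irrational, no common period exists.
The signal is not periodic.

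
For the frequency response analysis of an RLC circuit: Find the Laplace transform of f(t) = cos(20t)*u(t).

Standard pair: cos(wt)*u(t) <-> s/(s^2+w^2)
With w = 20: L{cos(20t)*u(t)} = s/(s^2+400)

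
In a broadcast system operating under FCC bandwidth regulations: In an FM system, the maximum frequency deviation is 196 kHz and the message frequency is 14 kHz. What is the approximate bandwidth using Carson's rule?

Carson's rule: BW = 2*(delta_f + f_m)
= 2*(196 + 14) kHz = 420 kHz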